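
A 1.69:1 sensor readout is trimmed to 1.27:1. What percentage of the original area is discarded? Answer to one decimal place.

24.9%

The height stays; only width is cut (since 1.27:1 is narrower than 1.69:1).
Area ratio = (1.270)/(1.690) = 75.15%; the remaining 24.85% is cropped out.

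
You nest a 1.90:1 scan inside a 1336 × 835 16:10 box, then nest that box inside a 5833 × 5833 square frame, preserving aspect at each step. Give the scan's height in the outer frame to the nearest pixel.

3070 px

Inside the 1336×835 canvas the scan is width-limited at 1336.00 × 703.16.
The 16:10 canvas is width-limited in 5833×5833, giving 5833.00 × 3645.62; scale factor 4.3660.
The scan scales with it: height 703.16 × 4.3660 ≈ 3070.00.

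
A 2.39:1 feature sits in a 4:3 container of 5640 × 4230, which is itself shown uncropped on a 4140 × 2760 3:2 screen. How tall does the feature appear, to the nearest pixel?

1540 px

First fit — 2.39:1 into 5640×4230 spans the width: 5640.00 × 2359.83.
4:3 in 4140×2760: fills the height, so the intermediate becomes 3680.00 × 2760.00 — a scale of ×0.6525.
Applying the same ×0.6525: 2359.83 → 1539.75.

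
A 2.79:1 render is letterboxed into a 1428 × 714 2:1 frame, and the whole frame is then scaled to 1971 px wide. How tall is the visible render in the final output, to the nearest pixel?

706 px

In the 1428×714 frame the render fills the width: height = 1428 / 2.790 ≈ 511.83 px.
The frame scales by 1971/1428 = 1.3803; 511.83 × 1.3803 ≈ 706.45 px.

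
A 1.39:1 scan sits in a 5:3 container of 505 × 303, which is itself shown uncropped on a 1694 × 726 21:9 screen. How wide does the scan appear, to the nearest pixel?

First fit — 1.39:1 into 505×303 spans the height: 421.17 × 303.00.
5:3 in 1694×726: fills the height, so the intermediate becomes 1210.00 × 726.00 — a scale of ×2.3960.
The scan scales with it: width 421.17 × 2.3960 ≈ 1009.14.

1009 px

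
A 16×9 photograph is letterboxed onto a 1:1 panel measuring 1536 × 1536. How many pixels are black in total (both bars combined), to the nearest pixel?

Since 1.778 > 1.000, the photograph is width-limited.
That makes the image 864.0000 px tall (1536 × 9/16).
Black = 1536 − 864.0000 = 672.0000 px.
Bar area = 672.0000 × 1536 ≈ 1032192 px.

1032192 pixels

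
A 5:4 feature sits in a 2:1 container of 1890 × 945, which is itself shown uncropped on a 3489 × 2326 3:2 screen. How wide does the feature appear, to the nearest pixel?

First fit — 5:4 into 1890×945 spans the height: 1181.25 × 945.00.
Second fit — the 2:1 canvas into 3489×2326 spans the width: 3489.00 × 1744.50 (×1.8460 from 1890×945).
Applying the same ×1.8460: 1181.25 → 2180.62.

2181 px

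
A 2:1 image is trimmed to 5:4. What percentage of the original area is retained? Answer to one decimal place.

62.5%

5:4 is narrower than 2:1, so the crop keeps the full height and trims the width.
Area ratio = (1.250)/(2.000) = 62.50% retained.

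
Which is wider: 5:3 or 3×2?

5:3 = 1.667 and 3×2 = 1.5; 1.667 > 1.5.

5:3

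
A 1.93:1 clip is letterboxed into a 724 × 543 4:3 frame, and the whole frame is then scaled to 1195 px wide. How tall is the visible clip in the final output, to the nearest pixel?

619 px

Fitted into 724×543, the clip spans the width; its height is 724 / 1.930 ≈ 375.13 px.
Resizing to 1195 px wide multiplies everything by 1.6506: 375.13 → 619.17 px.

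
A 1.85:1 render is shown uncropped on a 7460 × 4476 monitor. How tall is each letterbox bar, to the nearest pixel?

1.85:1 (1.850) > 5:3 (1.667), so the render fills the width.
The render is 7460 / 1.850 ≈ 4032.43 px tall.
Leftover height: 4476 − 4032.43 = 443.57 px → 221.78 each side.

222 px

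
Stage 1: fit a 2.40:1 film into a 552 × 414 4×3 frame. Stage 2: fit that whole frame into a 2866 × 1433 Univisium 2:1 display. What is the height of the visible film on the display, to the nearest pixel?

796 px

2.40:1 in 552×414: fills the width, so the film is 552.00 × 230.00.
Second fit — the 4×3 canvas into 2866×1433 spans the height: 1910.67 × 1433.00 (×3.4614 from 552×414).
So the film's height is 230.00 × 3.4614 ≈ 796.11.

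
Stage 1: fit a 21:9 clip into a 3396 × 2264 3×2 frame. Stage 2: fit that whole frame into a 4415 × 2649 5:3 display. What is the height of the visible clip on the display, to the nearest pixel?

First fit — 21:9 into 3396×2264 spans the width: 3396.00 × 1455.43.
3×2 in 4415×2649: fills the height, so the intermediate becomes 3973.50 × 2649.00 — a scale of ×1.1701.
The clip scales with it: height 1455.43 × 1.1701 ≈ 1702.93.

1703 px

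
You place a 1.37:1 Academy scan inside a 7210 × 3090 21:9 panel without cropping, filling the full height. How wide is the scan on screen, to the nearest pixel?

The scan is 3090 × 1.370 ≈ 4233.30 px wide.

4233 px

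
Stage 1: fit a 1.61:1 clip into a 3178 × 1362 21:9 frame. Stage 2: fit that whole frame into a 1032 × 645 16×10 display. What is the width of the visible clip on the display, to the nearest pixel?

712 px

1.61:1 in 3178×1362: fills the height, so the clip is 2192.82 × 1362.00.
21:9 in 1032×645: fills the width, so the intermediate becomes 1032.00 × 442.29 — a scale of ×0.3247.
Applying the same ×0.3247: 2192.82 → 712.08.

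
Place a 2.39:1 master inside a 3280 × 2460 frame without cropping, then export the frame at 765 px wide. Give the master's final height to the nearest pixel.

At 3280×2460 the master is width-limited, so height = 3280 / 2.390 ≈ 1372.38 px.
The frame scales by 765/3280 = 0.2332; 1372.38 × 0.2332 ≈ 320.08 px.

320 px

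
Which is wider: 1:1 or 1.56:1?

1.56:1

1 and 1.56; 1.56 > 1.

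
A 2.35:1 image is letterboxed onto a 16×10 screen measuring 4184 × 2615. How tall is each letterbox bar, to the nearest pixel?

417 px

2.35:1 (2.350) > 16×10 (1.600), so the image fills the width.
Content height = 4184 / 2.350 ≈ 1780.43 px.
Black = 2615 − 1780.43 = 834.57 px, or 417.29 per bar.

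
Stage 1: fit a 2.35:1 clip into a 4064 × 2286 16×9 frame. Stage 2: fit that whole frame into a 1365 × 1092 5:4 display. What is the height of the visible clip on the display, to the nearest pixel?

First fit — 2.35:1 into 4064×2286 spans the width: 4064.00 × 1729.36.
Second fit — the 16×9 canvas into 1365×1092 spans the width: 1365.00 × 767.81 (×0.3359 from 4064×2286).
So the clip's height is 1729.36 × 0.3359 ≈ 580.85.

581 px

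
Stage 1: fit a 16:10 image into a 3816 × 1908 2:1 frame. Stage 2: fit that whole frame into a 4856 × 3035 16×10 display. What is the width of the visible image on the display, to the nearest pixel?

First fit — 16:10 into 3816×1908 spans the height: 3052.80 × 1908.00.
The 2:1 canvas is width-limited in 4856×3035, giving 4856.00 × 2428.00; scale factor 1.2725.
Applying the same ×1.2725: 3052.80 → 3884.80.

3885 px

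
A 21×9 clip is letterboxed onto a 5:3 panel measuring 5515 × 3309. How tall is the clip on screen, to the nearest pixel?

2364 px

21×9 is wider than 5:3, so it spans the full width.
Content height = 5515 × 9/21 ≈ 2363.57 px.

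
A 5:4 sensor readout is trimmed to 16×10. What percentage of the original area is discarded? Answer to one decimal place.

Going from 5:4 to 16×10 means cutting height while keeping width.
Area ratio = (1.250)/(1.600) = 78.12%; the remaining 21.88% is cropped out.

21.9%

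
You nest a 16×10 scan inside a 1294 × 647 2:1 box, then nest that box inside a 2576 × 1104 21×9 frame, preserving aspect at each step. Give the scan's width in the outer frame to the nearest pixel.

16×10 in 1294×647: fills the height, so the scan is 1035.20 × 647.00.
2:1 in 2576×1104: fills the height, so the intermediate becomes 2208.00 × 1104.00 — a scale of ×1.7063.
The scan scales with it: width 1035.20 × 1.7063 ≈ 1766.40.

1766 px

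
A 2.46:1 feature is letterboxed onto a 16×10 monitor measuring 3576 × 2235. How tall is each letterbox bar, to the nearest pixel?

391 px

2.46:1 (2.460) > 16×10 (1.600), so the feature fills the width.
Content height = 3576 / 2.460 ≈ 1453.66 px.
Black = 2235 − 1453.66 = 781.34 px, or 390.67 per bar.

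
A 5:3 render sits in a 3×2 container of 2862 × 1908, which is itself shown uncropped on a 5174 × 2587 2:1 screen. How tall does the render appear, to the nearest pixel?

Inside the 2862×1908 canvas the render is width-limited at 2862.00 × 1717.20.
The 3×2 canvas is height-limited in 5174×2587, giving 3880.50 × 2587.00; scale factor 1.3559.
Applying the same ×1.3559: 1717.20 → 2328.30.

2328 px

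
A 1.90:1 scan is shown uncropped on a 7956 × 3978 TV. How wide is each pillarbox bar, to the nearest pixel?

199 px

1.90:1 is narrower than Univisium 2:1, so it spans the full height.
Content width = 3978 × 1.900 ≈ 7558.20 px.
Leftover width: 7956 − 7558.20 = 397.80 px → 198.90 each side.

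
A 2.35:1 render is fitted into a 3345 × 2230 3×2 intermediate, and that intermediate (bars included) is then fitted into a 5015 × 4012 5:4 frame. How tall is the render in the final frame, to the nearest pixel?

2.35:1 in 3345×2230: fills the width, so the render is 3345.00 × 1423.40.
Second fit — the 3×2 canvas into 5015×4012 spans the width: 5015.00 × 3343.33 (×1.4993 from 3345×2230).
So the render's height is 1423.40 × 1.4993 ≈ 2134.04.

2134 px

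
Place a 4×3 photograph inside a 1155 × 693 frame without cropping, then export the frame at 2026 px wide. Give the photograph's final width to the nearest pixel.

1621 px

At 1155×693 the photograph is height-limited, so width = 693 × 4/3 ≈ 924.00 px.
Resizing to 2026 px wide multiplies everything by 1.7541: 924.00 → 1620.80 px.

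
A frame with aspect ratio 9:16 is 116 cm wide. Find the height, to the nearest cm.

206 cm

Height = 116·16/9 = 206.22.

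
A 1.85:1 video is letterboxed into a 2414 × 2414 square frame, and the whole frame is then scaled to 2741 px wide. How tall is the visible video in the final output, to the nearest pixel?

Fitted into 2414×2414, the video spans the width; its height is 2414 / 1.850 ≈ 1304.86 px.
Resizing to 2741 px wide multiplies everything by 1.1355: 1304.86 → 1481.62 px.

1482 px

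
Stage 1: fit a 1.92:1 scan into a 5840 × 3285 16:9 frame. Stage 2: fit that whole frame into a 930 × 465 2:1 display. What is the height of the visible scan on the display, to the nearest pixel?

431 px

First fit — 1.92:1 into 5840×3285 spans the width: 5840.00 × 3041.67.
The 16:9 canvas is height-limited in 930×465, giving 826.67 × 465.00; scale factor 0.1416.
So the scan's height is 3041.67 × 0.1416 ≈ 430.56.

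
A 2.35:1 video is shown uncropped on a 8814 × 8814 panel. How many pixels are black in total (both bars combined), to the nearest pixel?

44628470 pixels

2.35:1 (2.350) > 1:1 (1.000), so the video fills the width.
That makes the image 3750.6383 px tall (8814 / 2.350).
Black = 8814 − 3750.6383 = 5063.3617 px.
Bar area = 5063.3617 × 8814 ≈ 44628470 px.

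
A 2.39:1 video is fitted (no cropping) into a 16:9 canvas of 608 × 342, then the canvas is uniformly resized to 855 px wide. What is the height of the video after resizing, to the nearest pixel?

At 608×342 the video is width-limited, so height = 608 / 2.390 ≈ 254.39 px.
Resizing to 855 px wide multiplies everything by 1.4062: 254.39 → 357.74 px.

358 px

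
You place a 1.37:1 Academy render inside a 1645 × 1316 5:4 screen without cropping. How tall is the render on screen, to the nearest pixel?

Since 1.370 > 1.250, the render is width-limited.
Content height = 1645 / 1.370 ≈ 1200.73 px.

1201 px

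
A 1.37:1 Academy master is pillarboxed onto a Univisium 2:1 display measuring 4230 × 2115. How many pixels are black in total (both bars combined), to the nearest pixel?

1.37:1 Academy is narrower than Univisium 2:1, so it spans the full height.
The master is 2115 × 1.370 ≈ 2897.5500 px wide.
Leftover width: 4230 − 2897.5500 = 1332.4500 px.
That's 1332.4500 × 2115 ≈ 2818132 black pixels.

2818132 pixels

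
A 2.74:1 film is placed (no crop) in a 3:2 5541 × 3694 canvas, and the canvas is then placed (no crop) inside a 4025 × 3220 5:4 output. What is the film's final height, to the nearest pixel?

2.74:1 in 5541×3694: fills the width, so the film is 5541.00 × 2022.26.
Second fit — the 3:2 canvas into 4025×3220 spans the width: 4025.00 × 2683.33 (×0.7264 from 5541×3694).
Applying the same ×0.7264: 2022.26 → 1468.98.

1469 px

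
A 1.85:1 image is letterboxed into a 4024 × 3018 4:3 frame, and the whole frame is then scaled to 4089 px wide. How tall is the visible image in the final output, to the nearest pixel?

At 4024×3018 the image is width-limited, so height = 4024 / 1.850 ≈ 2175.14 px.
Scaling 4024 → 4089 is ×1.0162, so the height becomes 2175.14 × 1.0162 ≈ 2210.27 px.

2210 px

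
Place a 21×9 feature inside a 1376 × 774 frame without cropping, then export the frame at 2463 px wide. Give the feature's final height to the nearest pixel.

In the 1376×774 frame the feature fills the width: height = 1376 × 9/21 ≈ 589.71 px.
The frame scales by 2463/1376 = 1.7900; 589.71 × 1.7900 ≈ 1055.57 px.

1056 px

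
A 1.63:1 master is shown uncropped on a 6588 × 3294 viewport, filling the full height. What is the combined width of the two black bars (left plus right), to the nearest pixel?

1219 px

The master is 3294 × 1.630 ≈ 5369.22 px wide.
Black = 6588 − 5369.22 = 1218.78 px.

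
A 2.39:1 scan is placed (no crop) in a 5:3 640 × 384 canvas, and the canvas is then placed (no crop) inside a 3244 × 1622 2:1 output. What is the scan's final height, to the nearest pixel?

1131 px

2.39:1 in 640×384: fills the width, so the scan is 640.00 × 267.78.
Second fit — the 5:3 canvas into 3244×1622 spans the height: 2703.33 × 1622.00 (×4.2240 from 640×384).
Applying the same ×4.2240: 267.78 → 1131.10.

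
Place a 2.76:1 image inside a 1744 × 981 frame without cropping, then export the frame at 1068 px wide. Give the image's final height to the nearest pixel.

In the 1744×981 frame the image fills the width: height = 1744 / 2.760 ≈ 631.88 px.
The frame scales by 1068/1744 = 0.6124; 631.88 × 0.6124 ≈ 386.96 px.

387 px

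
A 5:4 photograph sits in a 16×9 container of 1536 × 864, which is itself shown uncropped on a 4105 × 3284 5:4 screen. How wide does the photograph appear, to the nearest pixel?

2886 px

First fit — 5:4 into 1536×864 spans the height: 1080.00 × 864.00.
16×9 in 4105×3284: fills the width, so the intermediate becomes 4105.00 × 2309.06 — a scale of ×2.6725.
So the photograph's width is 1080.00 × 2.6725 ≈ 2886.33.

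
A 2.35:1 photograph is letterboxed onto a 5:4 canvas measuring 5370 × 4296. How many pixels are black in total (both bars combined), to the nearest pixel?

10798499 pixels

Since 2.350 > 1.250, the photograph is width-limited.
Content height = 5370 / 2.350 ≈ 2285.1064 px.
Black = 4296 − 2285.1064 = 2010.8936 px.
Across the 5370-px span: 2010.8936 × 5370 ≈ 10798499 px.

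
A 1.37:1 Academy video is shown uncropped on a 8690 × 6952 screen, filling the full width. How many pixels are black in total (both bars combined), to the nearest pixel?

Content height = 8690 / 1.370 ≈ 6343.0657 px.
6952 − 6343.0657 = 608.9343 px of bars.
Across the 8690-px span: 608.9343 × 8690 ≈ 5291639 px.

5291639 pixels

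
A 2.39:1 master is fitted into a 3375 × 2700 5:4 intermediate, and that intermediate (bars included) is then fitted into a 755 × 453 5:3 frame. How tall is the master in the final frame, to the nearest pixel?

237 px

Inside the 3375×2700 canvas the master is width-limited at 3375.00 × 1412.13.
The 5:4 canvas is height-limited in 755×453, giving 566.25 × 453.00; scale factor 0.1678.
So the master's height is 1412.13 × 0.1678 ≈ 236.92.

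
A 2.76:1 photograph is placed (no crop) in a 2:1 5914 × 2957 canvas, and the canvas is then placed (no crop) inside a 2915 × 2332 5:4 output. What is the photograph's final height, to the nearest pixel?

Inside the 5914×2957 canvas the photograph is width-limited at 5914.00 × 2142.75.
The 2:1 canvas is width-limited in 2915×2332, giving 2915.00 × 1457.50; scale factor 0.4929.
The photograph scales with it: height 2142.75 × 0.4929 ≈ 1056.16.

1056 px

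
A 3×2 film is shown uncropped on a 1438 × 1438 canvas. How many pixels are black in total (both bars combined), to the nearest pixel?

689281 pixels

Since 1.500 > 1.000, the film is width-limited.
The film is 1438 × 2/3 ≈ 958.6667 px tall.
Leftover height: 1438 − 958.6667 = 479.3333 px.
Across the 1438-px span: 479.3333 × 1438 ≈ 689281 px.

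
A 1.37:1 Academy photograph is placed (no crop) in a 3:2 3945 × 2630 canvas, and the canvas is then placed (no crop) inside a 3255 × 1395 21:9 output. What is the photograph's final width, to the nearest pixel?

1911 px

1.37:1 Academy in 3945×2630: fills the height, so the photograph is 3603.10 × 2630.00.
Second fit — the 3:2 canvas into 3255×1395 spans the height: 2092.50 × 1395.00 (×0.5304 from 3945×2630).
Applying the same ×0.5304: 3603.10 → 1911.15.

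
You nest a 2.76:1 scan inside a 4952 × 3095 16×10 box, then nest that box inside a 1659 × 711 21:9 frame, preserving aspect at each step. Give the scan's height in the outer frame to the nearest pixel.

412 px

2.76:1 in 4952×3095: fills the width, so the scan is 4952.00 × 1794.20.
Second fit — the 16×10 canvas into 1659×711 spans the height: 1137.60 × 711.00 (×0.2297 from 4952×3095).
So the scan's height is 1794.20 × 0.2297 ≈ 412.17.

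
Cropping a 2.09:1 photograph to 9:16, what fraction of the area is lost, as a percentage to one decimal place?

The height stays; only width is cut (since 9:16 is narrower than 2.09:1).
Area ratio = (0.562)/(2.090) = 26.91%; the remaining 73.09% is cropped out.

73.1%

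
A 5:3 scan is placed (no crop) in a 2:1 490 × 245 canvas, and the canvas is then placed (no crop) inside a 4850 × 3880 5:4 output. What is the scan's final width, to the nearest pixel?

4042 px

First fit — 5:3 into 490×245 spans the height: 408.33 × 245.00.
2:1 in 4850×3880: fills the width, so the intermediate becomes 4850.00 × 2425.00 — a scale of ×9.8980.
Applying the same ×9.8980: 408.33 → 4041.67.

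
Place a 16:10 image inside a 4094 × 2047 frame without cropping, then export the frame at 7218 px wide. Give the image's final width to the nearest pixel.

At 4094×2047 the image is height-limited, so width = 2047 × 16/10 ≈ 3275.20 px.
The frame scales by 7218/4094 = 1.7631; 3275.20 × 1.7631 ≈ 5774.40 px.

5774 px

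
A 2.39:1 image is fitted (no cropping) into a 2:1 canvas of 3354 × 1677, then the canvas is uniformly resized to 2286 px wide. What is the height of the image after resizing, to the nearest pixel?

At 3354×1677 the image is width-limited, so height = 3354 / 2.390 ≈ 1403.35 px.
Scaling 3354 → 2286 is ×0.6816, so the height becomes 1403.35 × 0.6816 ≈ 956.49 px.

956 px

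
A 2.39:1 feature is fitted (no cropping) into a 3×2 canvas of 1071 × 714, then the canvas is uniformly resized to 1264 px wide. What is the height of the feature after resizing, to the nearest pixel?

529 px

Fitted into 1071×714, the feature spans the width; its height is 1071 / 2.390 ≈ 448.12 px.
Resizing to 1264 px wide multiplies everything by 1.1802: 448.12 → 528.87 px.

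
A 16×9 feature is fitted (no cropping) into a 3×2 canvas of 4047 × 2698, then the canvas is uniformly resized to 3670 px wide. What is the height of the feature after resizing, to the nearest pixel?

2064 px

Fitted into 4047×2698, the feature spans the width; its height is 4047 × 9/16 ≈ 2276.44 px.
Resizing to 3670 px wide multiplies everything by 0.9068: 2276.44 → 2064.38 px.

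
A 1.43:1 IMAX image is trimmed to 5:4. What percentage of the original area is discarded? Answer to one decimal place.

The height stays; only width is cut (since 5:4 is narrower than 1.43:1 IMAX).
Fraction kept = (1.250)/(1.430) ≈ 87.41%, so 12.59% is lost.

12.6%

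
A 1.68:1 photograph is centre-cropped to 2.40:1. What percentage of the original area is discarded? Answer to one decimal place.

The width stays; only height is cut (since 2.40:1 is wider than 1.68:1).
Fraction kept = (1.680)/(2.400) ≈ 70.00%, so 30.00% is lost.

30.0%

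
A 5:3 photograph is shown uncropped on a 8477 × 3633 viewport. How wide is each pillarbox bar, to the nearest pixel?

1211 px

Since 1.667 < 2.333, the photograph is height-limited.
The photograph is 3633 × 5/3 ≈ 6055.00 px wide.
Black = 8477 − 6055.00 = 2422.00 px, or 1211.00 per bar.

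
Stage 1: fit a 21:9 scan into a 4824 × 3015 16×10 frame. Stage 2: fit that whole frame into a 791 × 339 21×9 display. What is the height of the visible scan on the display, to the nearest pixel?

Inside the 4824×3015 canvas the scan is width-limited at 4824.00 × 2067.43.
16×10 in 791×339: fills the height, so the intermediate becomes 542.40 × 339.00 — a scale of ×0.1124.
The scan scales with it: height 2067.43 × 0.1124 ≈ 232.46.

232 px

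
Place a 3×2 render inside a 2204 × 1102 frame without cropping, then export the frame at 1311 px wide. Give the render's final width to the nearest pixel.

At 2204×1102 the render is height-limited, so width = 1102 × 3/2 ≈ 1653.00 px.
Scaling 2204 → 1311 is ×0.5948, so the width becomes 1653.00 × 0.5948 ≈ 983.25 px.

983 px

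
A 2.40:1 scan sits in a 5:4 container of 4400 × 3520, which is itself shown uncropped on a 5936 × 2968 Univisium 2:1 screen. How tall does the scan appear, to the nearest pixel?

1546 px

Inside the 4400×3520 canvas the scan is width-limited at 4400.00 × 1833.33.
Second fit — the 5:4 canvas into 5936×2968 spans the height: 3710.00 × 2968.00 (×0.8432 from 4400×3520).
Applying the same ×0.8432: 1833.33 → 1545.83.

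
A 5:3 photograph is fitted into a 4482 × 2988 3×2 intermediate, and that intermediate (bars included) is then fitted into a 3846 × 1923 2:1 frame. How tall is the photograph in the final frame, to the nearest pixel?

1731 px

First fit — 5:3 into 4482×2988 spans the width: 4482.00 × 2689.20.
Second fit — the 3×2 canvas into 3846×1923 spans the height: 2884.50 × 1923.00 (×0.6436 from 4482×2988).
The photograph scales with it: height 2689.20 × 0.6436 ≈ 1730.70.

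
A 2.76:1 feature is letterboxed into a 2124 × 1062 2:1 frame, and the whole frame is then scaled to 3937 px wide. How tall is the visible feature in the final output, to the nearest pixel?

1426 px

Fitted into 2124×1062, the feature spans the width; its height is 2124 / 2.760 ≈ 769.57 px.
Resizing to 3937 px wide multiplies everything by 1.8536: 769.57 → 1426.45 px.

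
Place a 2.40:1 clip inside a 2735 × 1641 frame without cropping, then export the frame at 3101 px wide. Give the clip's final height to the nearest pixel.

In the 2735×1641 frame the clip fills the width: height = 2735 / 2.400 ≈ 1139.58 px.
Resizing to 3101 px wide multiplies everything by 1.1338: 1139.58 → 1292.08 px.

1292 px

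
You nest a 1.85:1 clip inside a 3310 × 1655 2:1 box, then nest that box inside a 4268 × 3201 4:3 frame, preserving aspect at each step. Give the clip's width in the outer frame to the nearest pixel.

First fit — 1.85:1 into 3310×1655 spans the height: 3061.75 × 1655.00.
The 2:1 canvas is width-limited in 4268×3201, giving 4268.00 × 2134.00; scale factor 1.2894.
Applying the same ×1.2894: 3061.75 → 3947.90.

3948 px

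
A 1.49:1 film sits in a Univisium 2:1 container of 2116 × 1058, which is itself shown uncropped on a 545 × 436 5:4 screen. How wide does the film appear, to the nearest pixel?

406 px

Inside the 2116×1058 canvas the film is height-limited at 1576.42 × 1058.00.
The Univisium 2:1 canvas is width-limited in 545×436, giving 545.00 × 272.50; scale factor 0.2576.
Applying the same ×0.2576: 1576.42 → 406.02.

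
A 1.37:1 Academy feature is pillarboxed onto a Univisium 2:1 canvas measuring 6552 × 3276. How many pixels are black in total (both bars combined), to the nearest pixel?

1.37:1 Academy (1.370) < Univisium 2:1 (2.000), so the feature fills the height.
That makes the image 4488.1200 px wide (3276 × 1.370).
Black = 6552 − 4488.1200 = 2063.8800 px.
Bar area = 2063.8800 × 3276 ≈ 6761271 px.

6761271 pixels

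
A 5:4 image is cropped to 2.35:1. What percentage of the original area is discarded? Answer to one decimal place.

The width stays; only height is cut (since 2.35:1 is wider than 5:4).
Fraction kept = (1.250)/(2.350) ≈ 53.19%, so 46.81% is lost.

46.8%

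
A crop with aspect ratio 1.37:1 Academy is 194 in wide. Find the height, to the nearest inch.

142 in

At 1.37:1 Academy, 194 / 1.370 ≈ 141.61.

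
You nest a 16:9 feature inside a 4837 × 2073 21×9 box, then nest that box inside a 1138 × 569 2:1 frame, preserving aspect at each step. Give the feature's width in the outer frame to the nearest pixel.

867 px

Inside the 4837×2073 canvas the feature is height-limited at 3685.33 × 2073.00.
21×9 in 1138×569: fills the width, so the intermediate becomes 1138.00 × 487.71 — a scale of ×0.2353.
Applying the same ×0.2353: 3685.33 → 867.05.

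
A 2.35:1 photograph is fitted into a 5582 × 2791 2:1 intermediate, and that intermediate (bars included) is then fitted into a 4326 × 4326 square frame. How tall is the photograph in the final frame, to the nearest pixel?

First fit — 2.35:1 into 5582×2791 spans the width: 5582.00 × 2375.32.
2:1 in 4326×4326: fills the width, so the intermediate becomes 4326.00 × 2163.00 — a scale of ×0.7750.
Applying the same ×0.7750: 2375.32 → 1840.85.

1841 px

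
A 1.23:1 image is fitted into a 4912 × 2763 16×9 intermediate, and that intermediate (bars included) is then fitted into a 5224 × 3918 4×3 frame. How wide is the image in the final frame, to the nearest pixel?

1.23:1 in 4912×2763: fills the height, so the image is 3398.49 × 2763.00.
16×9 in 5224×3918: fills the width, so the intermediate becomes 5224.00 × 2938.50 — a scale of ×1.0635.
So the image's width is 3398.49 × 1.0635 ≈ 3614.36.

3614 px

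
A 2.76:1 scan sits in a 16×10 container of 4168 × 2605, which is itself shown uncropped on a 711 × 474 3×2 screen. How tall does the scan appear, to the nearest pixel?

2.76:1 in 4168×2605: fills the width, so the scan is 4168.00 × 1510.14.
The 16×10 canvas is width-limited in 711×474, giving 711.00 × 444.38; scale factor 0.1706.
Applying the same ×0.1706: 1510.14 → 257.61.

258 px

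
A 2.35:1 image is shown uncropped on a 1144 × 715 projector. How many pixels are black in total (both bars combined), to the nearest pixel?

261051 pixels

2.35:1 is wider than 16×10, so it spans the full width.
The image is 1144 / 2.350 ≈ 486.8085 px tall.
715 − 486.8085 = 228.1915 px of bars.
Across the 1144-px span: 228.1915 × 1144 ≈ 261051 px.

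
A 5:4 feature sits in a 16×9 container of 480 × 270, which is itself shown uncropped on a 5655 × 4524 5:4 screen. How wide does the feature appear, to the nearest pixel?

First fit — 5:4 into 480×270 spans the height: 337.50 × 270.00.
Second fit — the 16×9 canvas into 5655×4524 spans the width: 5655.00 × 3180.94 (×11.7812 from 480×270).
Applying the same ×11.7812: 337.50 → 3976.17.

3976 px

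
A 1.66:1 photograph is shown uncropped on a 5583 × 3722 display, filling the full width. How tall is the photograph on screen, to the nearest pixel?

Content height = 5583 / 1.660 ≈ 3363.25 px.

3363 px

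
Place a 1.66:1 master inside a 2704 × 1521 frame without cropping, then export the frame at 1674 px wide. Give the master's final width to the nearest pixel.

In the 2704×1521 frame the master fills the height: width = 1521 × 1.660 ≈ 2524.86 px.
Scaling 2704 → 1674 is ×0.6191, so the width becomes 2524.86 × 0.6191 ≈ 1563.10 px.

1563 px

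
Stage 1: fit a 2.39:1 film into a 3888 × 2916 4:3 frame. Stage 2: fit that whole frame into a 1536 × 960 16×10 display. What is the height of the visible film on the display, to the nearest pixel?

536 px

First fit — 2.39:1 into 3888×2916 spans the width: 3888.00 × 1626.78.
4:3 in 1536×960: fills the height, so the intermediate becomes 1280.00 × 960.00 — a scale of ×0.3292.
So the film's height is 1626.78 × 0.3292 ≈ 535.56.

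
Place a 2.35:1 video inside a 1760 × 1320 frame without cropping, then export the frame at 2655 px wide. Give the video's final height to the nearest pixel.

In the 1760×1320 frame the video fills the width: height = 1760 / 2.350 ≈ 748.94 px.
Scaling 1760 → 2655 is ×1.5085, so the height becomes 748.94 × 1.5085 ≈ 1129.79 px.

1130 px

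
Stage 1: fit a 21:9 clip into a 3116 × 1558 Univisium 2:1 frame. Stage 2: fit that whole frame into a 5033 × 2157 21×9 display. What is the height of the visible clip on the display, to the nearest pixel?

1849 px

First fit — 21:9 into 3116×1558 spans the width: 3116.00 × 1335.43.
Second fit — the Univisium 2:1 canvas into 5033×2157 spans the height: 4314.00 × 2157.00 (×1.3845 from 3116×1558).
The clip scales with it: height 1335.43 × 1.3845 ≈ 1848.86.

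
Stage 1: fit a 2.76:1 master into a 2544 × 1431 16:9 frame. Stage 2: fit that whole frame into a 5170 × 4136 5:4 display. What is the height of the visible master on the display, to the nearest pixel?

1873 px

First fit — 2.76:1 into 2544×1431 spans the width: 2544.00 × 921.74.
16:9 in 5170×4136: fills the width, so the intermediate becomes 5170.00 × 2908.12 — a scale of ×2.0322.
So the master's height is 921.74 × 2.0322 ≈ 1873.19.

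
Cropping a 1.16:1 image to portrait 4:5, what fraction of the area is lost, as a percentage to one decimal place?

The height stays; only width is cut (since portrait 4:5 is narrower than 1.16:1).
Fraction kept = (0.800)/(1.160) ≈ 68.97%, so 31.03% is lost.

31.0%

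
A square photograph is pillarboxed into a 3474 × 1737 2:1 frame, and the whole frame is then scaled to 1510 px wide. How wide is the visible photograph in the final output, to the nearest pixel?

In the 3474×1737 frame the photograph fills the height: width = 1737 × 1/1 ≈ 1737.00 px.
The frame scales by 1510/3474 = 0.4347; 1737.00 × 0.4347 ≈ 755.00 px.

755 px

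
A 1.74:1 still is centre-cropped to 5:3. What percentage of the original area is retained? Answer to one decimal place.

95.8%

5:3 is narrower than 1.74:1, so the crop keeps the full height and trims the width.
Area ratio = (1.667)/(1.740) = 95.79% retained.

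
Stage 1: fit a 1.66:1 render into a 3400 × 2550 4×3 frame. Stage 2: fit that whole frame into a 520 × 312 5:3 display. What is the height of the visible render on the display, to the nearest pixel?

251 px

First fit — 1.66:1 into 3400×2550 spans the width: 3400.00 × 2048.19.
Second fit — the 4×3 canvas into 520×312 spans the height: 416.00 × 312.00 (×0.1224 from 3400×2550).
Applying the same ×0.1224: 2048.19 → 250.60.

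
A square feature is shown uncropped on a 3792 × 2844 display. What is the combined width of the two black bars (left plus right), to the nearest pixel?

Since 1.000 < 1.333, the feature is height-limited.
Content width = 2844 × 1/1 ≈ 2844.00 px.
Black = 3792 − 2844.00 = 948.00 px.

948 px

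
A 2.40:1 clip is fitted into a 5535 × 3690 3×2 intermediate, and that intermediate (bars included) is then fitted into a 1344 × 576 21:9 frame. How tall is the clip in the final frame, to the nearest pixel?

360 px

2.40:1 in 5535×3690: fills the width, so the clip is 5535.00 × 2306.25.
Second fit — the 3×2 canvas into 1344×576 spans the height: 864.00 × 576.00 (×0.1561 from 5535×3690).
Applying the same ×0.1561: 2306.25 → 360.00.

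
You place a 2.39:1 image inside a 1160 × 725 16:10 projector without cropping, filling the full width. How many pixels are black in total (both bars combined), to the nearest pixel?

277987 pixels

The image is 1160 / 2.390 ≈ 485.3556 px tall.
Leftover height: 725 − 485.3556 = 239.6444 px.
Across the 1160-px span: 239.6444 × 1160 ≈ 277987 px.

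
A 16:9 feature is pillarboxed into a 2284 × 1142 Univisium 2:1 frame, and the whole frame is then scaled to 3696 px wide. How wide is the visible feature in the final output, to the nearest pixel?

3285 px

Fitted into 2284×1142, the feature spans the height; its width is 1142 × 16/9 ≈ 2030.22 px.
Scaling 2284 → 3696 is ×1.6182, so the width becomes 2030.22 × 1.6182 ≈ 3285.33 px.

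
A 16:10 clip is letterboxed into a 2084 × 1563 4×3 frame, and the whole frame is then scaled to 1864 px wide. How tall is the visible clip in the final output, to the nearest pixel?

Fitted into 2084×1563, the clip spans the width; its height is 2084 × 10/16 ≈ 1302.50 px.
Resizing to 1864 px wide multiplies everything by 0.8944: 1302.50 → 1165.00 px.

1165 px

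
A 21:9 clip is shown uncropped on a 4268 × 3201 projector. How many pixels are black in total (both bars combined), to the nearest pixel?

5855086 pixels

Since 2.333 > 1.333, the clip is width-limited.
That makes the image 1829.1429 px tall (4268 × 9/21).
Black = 3201 − 1829.1429 = 1371.8571 px.
Bar area = 1371.8571 × 4268 ≈ 5855086 px.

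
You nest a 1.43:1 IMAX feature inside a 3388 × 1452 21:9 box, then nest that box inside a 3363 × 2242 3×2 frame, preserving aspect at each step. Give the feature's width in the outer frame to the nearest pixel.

2061 px

First fit — 1.43:1 IMAX into 3388×1452 spans the height: 2076.36 × 1452.00.
The 21:9 canvas is width-limited in 3363×2242, giving 3363.00 × 1441.29; scale factor 0.9926.
Applying the same ×0.9926: 2076.36 → 2061.04.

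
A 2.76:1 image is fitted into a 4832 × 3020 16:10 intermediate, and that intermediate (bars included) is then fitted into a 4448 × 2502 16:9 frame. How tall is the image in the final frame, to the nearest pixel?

First fit — 2.76:1 into 4832×3020 spans the width: 4832.00 × 1750.72.
Second fit — the 16:10 canvas into 4448×2502 spans the height: 4003.20 × 2502.00 (×0.8285 from 4832×3020).
Applying the same ×0.8285: 1750.72 → 1450.43.

1450 px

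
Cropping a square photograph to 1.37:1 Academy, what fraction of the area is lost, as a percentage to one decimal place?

27.0%

Going from square to 1.37:1 Academy means cutting height while keeping width.
Fraction kept = (1.000)/(1.370) ≈ 72.99%, so 27.01% is lost.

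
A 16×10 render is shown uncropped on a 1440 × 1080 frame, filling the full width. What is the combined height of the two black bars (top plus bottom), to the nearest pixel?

That makes the image 900.00 px tall (1440 × 10/16).
Leftover height: 1080 − 900.00 = 180.00 px.

180 px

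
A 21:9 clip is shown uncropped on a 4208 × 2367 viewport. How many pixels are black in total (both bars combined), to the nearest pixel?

2371509 pixels

Since 2.333 > 1.778, the clip is width-limited.
The clip is 4208 × 9/21 ≈ 1803.4286 px tall.
2367 − 1803.4286 = 563.5714 px of bars.
Across the 4208-px span: 563.5714 × 4208 ≈ 2371509 px.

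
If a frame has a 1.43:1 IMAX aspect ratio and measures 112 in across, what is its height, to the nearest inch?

78 in

At 1.43:1 IMAX, 112 / 1.430 ≈ 78.32.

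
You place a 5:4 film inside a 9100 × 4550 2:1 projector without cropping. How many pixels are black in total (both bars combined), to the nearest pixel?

5:4 is narrower than 2:1, so it spans the full height.
The film is 4550 × 5/4 ≈ 5687.5000 px wide.
9100 − 5687.5000 = 3412.5000 px of bars.
That's 3412.5000 × 4550 ≈ 15526875 black pixels.

15526875 pixels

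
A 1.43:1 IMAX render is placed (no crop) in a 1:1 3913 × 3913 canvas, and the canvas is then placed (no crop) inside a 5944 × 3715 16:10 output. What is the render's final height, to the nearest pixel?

2598 px

First fit — 1.43:1 IMAX into 3913×3913 spans the width: 3913.00 × 2736.36.
The 1:1 canvas is height-limited in 5944×3715, giving 3715.00 × 3715.00; scale factor 0.9494.
So the render's height is 2736.36 × 0.9494 ≈ 2597.90.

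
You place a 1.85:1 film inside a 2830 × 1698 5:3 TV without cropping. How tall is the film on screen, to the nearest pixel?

1530 px

Since 1.850 > 1.667, the film is width-limited.
Content height = 2830 / 1.850 ≈ 1529.73 px.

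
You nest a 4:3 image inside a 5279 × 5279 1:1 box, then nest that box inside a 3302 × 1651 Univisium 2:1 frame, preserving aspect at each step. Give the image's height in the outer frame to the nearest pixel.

1238 px

Inside the 5279×5279 canvas the image is width-limited at 5279.00 × 3959.25.
Second fit — the 1:1 canvas into 3302×1651 spans the height: 1651.00 × 1651.00 (×0.3127 from 5279×5279).
Applying the same ×0.3127: 3959.25 → 1238.25.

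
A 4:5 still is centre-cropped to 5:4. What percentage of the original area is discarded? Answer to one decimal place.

36.0%

5:4 is wider than 4:5, so the crop keeps the full width and trims the height.
Fraction kept = (0.800)/(1.250) ≈ 64.00%, so 36.00% is lost.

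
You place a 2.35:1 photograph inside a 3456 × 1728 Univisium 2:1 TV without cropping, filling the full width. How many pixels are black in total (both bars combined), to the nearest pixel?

The photograph is 3456 / 2.350 ≈ 1470.6383 px tall.
Leftover height: 1728 − 1470.6383 = 257.3617 px.
Bar area = 257.3617 × 3456 ≈ 889442 px.

889442 pixels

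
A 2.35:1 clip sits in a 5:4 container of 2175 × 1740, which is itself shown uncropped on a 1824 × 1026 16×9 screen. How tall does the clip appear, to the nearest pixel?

Inside the 2175×1740 canvas the clip is width-limited at 2175.00 × 925.53.
The 5:4 canvas is height-limited in 1824×1026, giving 1282.50 × 1026.00; scale factor 0.5897.
Applying the same ×0.5897: 925.53 → 545.74.

546 px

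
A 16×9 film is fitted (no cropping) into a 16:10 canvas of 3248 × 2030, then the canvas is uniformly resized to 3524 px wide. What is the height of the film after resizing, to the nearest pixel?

1982 px

Fitted into 3248×2030, the film spans the width; its height is 3248 × 9/16 ≈ 1827.00 px.
The frame scales by 3524/3248 = 1.0850; 1827.00 × 1.0850 ≈ 1982.25 px.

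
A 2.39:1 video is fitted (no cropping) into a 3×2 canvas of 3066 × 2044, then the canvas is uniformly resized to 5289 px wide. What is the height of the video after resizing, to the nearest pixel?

2213 px

At 3066×2044 the video is width-limited, so height = 3066 / 2.390 ≈ 1282.85 px.
The frame scales by 5289/3066 = 1.7250; 1282.85 × 1.7250 ≈ 2212.97 px.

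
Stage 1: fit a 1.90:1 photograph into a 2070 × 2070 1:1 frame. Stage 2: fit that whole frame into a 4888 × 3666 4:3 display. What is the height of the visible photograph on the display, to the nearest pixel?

1929 px

First fit — 1.90:1 into 2070×2070 spans the width: 2070.00 × 1089.47.
Second fit — the 1:1 canvas into 4888×3666 spans the height: 3666.00 × 3666.00 (×1.7710 from 2070×2070).
So the photograph's height is 1089.47 × 1.7710 ≈ 1929.47.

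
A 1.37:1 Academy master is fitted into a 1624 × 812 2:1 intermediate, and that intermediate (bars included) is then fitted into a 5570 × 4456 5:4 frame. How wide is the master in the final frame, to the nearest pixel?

Inside the 1624×812 canvas the master is height-limited at 1112.44 × 812.00.
Second fit — the 2:1 canvas into 5570×4456 spans the width: 5570.00 × 2785.00 (×3.4298 from 1624×812).
The master scales with it: width 1112.44 × 3.4298 ≈ 3815.45.

3815 px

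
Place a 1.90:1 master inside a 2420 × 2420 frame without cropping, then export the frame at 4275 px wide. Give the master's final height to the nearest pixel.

In the 2420×2420 frame the master fills the width: height = 2420 / 1.900 ≈ 1273.68 px.
Scaling 2420 → 4275 is ×1.7665, so the height becomes 1273.68 × 1.7665 ≈ 2250.00 px.

2250 px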